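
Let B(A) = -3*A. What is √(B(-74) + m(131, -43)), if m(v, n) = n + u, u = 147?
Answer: √326 ≈ 18.055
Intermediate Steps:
m(v, n) = 147 + n (m(v, n) = n + 147 = 147 + n)
√(B(-74) + m(131, -43)) = √(-3*(-74) + (147 - 43)) = √(222 + 104) = √326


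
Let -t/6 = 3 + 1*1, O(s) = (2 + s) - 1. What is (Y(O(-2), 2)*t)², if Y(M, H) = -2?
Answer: 2304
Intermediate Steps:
O(s) = 1 + s
t = -24 (t = -6*(3 + 1*1) = -6*(3 + 1) = -6*4 = -24)
(Y(O(-2), 2)*t)² = (-2*(-24))² = 48² = 2304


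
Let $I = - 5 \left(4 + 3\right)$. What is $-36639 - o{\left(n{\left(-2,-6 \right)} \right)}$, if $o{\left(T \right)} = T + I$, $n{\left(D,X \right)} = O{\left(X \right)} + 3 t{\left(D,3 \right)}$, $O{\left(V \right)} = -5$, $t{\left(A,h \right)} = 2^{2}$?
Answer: $-36611$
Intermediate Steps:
$t{\left(A,h \right)} = 4$
$I = -35$ ($I = \left(-5\right) 7 = -35$)
$n{\left(D,X \right)} = 7$ ($n{\left(D,X \right)} = -5 + 3 \cdot 4 = -5 + 12 = 7$)
$o{\left(T \right)} = -35 + T$ ($o{\left(T \right)} = T - 35 = -35 + T$)
$-36639 - o{\left(n{\left(-2,-6 \right)} \right)} = -36639 - \left(-35 + 7\right) = -36639 - -28 = -36639 + 28 = -36611$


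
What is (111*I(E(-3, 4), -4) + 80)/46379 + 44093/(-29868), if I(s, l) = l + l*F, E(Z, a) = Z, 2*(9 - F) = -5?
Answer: -116229853/72907788 ≈ -1.5942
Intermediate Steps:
F = 23/2 (F = 9 - ½*(-5) = 9 + 5/2 = 23/2 ≈ 11.500)
I(s, l) = 25*l/2 (I(s, l) = l + l*(23/2) = l + 23*l/2 = 25*l/2)
(111*I(E(-3, 4), -4) + 80)/46379 + 44093/(-29868) = (111*((25/2)*(-4)) + 80)/46379 + 44093/(-29868) = (111*(-50) + 80)*(1/46379) + 44093*(-1/29868) = (-5550 + 80)*(1/46379) - 44093/29868 = -5470*1/46379 - 44093/29868 = -5470/46379 - 44093/29868 = -116229853/72907788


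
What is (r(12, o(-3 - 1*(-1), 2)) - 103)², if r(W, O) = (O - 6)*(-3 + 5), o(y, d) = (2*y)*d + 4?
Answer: 15129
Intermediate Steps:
o(y, d) = 4 + 2*d*y (o(y, d) = 2*d*y + 4 = 4 + 2*d*y)
r(W, O) = -12 + 2*O (r(W, O) = (-6 + O)*2 = -12 + 2*O)
(r(12, o(-3 - 1*(-1), 2)) - 103)² = ((-12 + 2*(4 + 2*2*(-3 - 1*(-1)))) - 103)² = ((-12 + 2*(4 + 2*2*(-3 + 1))) - 103)² = ((-12 + 2*(4 + 2*2*(-2))) - 103)² = ((-12 + 2*(4 - 8)) - 103)² = ((-12 + 2*(-4)) - 103)² = ((-12 - 8) - 103)² = (-20 - 103)² = (-123)² = 15129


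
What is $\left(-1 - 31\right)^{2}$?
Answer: $1024$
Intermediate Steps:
$\left(-1 - 31\right)^{2} = \left(-32\right)^{2} = 1024$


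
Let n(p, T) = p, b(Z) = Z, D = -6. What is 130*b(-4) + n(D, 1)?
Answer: -526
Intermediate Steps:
130*b(-4) + n(D, 1) = 130*(-4) - 6 = -520 - 6 = -526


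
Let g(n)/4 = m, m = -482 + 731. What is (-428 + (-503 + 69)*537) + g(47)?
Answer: -232490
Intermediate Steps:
m = 249
g(n) = 996 (g(n) = 4*249 = 996)
(-428 + (-503 + 69)*537) + g(47) = (-428 + (-503 + 69)*537) + 996 = (-428 - 434*537) + 996 = (-428 - 233058) + 996 = -233486 + 996 = -232490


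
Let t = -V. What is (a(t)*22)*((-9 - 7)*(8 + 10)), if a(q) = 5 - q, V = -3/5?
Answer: -139392/5 ≈ -27878.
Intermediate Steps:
V = -⅗ (V = -3*⅕ = -⅗ ≈ -0.60000)
t = ⅗ (t = -1*(-⅗) = ⅗ ≈ 0.60000)
(a(t)*22)*((-9 - 7)*(8 + 10)) = ((5 - 1*⅗)*22)*((-9 - 7)*(8 + 10)) = ((5 - ⅗)*22)*(-16*18) = ((22/5)*22)*(-288) = (484/5)*(-288) = -139392/5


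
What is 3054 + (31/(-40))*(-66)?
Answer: 62103/20 ≈ 3105.1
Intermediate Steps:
3054 + (31/(-40))*(-66) = 3054 + (31*(-1/40))*(-66) = 3054 - 31/40*(-66) = 3054 + 1023/20 = 62103/20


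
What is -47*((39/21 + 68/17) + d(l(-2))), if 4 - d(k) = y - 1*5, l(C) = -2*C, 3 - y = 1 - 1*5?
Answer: -2585/7 ≈ -369.29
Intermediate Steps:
y = 7 (y = 3 - (1 - 1*5) = 3 - (1 - 5) = 3 - 1*(-4) = 3 + 4 = 7)
d(k) = 2 (d(k) = 4 - (7 - 1*5) = 4 - (7 - 5) = 4 - 1*2 = 4 - 2 = 2)
-47*((39/21 + 68/17) + d(l(-2))) = -47*((39/21 + 68/17) + 2) = -47*((39*(1/21) + 68*(1/17)) + 2) = -47*((13/7 + 4) + 2) = -47*(41/7 + 2) = -47*55/7 = -2585/7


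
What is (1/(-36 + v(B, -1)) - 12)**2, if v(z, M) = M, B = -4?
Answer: 198025/1369 ≈ 144.65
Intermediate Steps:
(1/(-36 + v(B, -1)) - 12)**2 = (1/(-36 - 1) - 12)**2 = (1/(-37) - 12)**2 = (-1/37 - 12)**2 = (-445/37)**2 = 198025/1369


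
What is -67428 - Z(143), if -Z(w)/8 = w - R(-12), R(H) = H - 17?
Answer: -66052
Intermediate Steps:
R(H) = -17 + H
Z(w) = -232 - 8*w (Z(w) = -8*(w - (-17 - 12)) = -8*(w - 1*(-29)) = -8*(w + 29) = -8*(29 + w) = -232 - 8*w)
-67428 - Z(143) = -67428 - (-232 - 8*143) = -67428 - (-232 - 1144) = -67428 - 1*(-1376) = -67428 + 1376 = -66052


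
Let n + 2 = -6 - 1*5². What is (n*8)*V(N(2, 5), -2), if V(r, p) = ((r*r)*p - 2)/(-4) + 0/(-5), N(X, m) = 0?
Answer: -132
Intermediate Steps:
V(r, p) = ½ - p*r²/4 (V(r, p) = (r²*p - 2)*(-¼) + 0*(-⅕) = (p*r² - 2)*(-¼) + 0 = (-2 + p*r²)*(-¼) + 0 = (½ - p*r²/4) + 0 = ½ - p*r²/4)
n = -33 (n = -2 + (-6 - 1*5²) = -2 + (-6 - 1*25) = -2 + (-6 - 25) = -2 - 31 = -33)
(n*8)*V(N(2, 5), -2) = (-33*8)*(½ - ¼*(-2)*0²) = -264*(½ - ¼*(-2)*0) = -264*(½ + 0) = -264*½ = -132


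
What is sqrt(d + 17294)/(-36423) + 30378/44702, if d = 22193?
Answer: 15189/22351 - sqrt(39487)/36423 ≈ 0.67411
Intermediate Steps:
sqrt(d + 17294)/(-36423) + 30378/44702 = sqrt(22193 + 17294)/(-36423) + 30378/44702 = sqrt(39487)*(-1/36423) + 30378*(1/44702) = -sqrt(39487)/36423 + 15189/22351 = 15189/22351 - sqrt(39487)/36423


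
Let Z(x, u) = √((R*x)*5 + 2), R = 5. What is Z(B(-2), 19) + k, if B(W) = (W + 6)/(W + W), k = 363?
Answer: 363 + I*√23 ≈ 363.0 + 4.7958*I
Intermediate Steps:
B(W) = (6 + W)/(2*W) (B(W) = (6 + W)/((2*W)) = (6 + W)*(1/(2*W)) = (6 + W)/(2*W))
Z(x, u) = √(2 + 25*x) (Z(x, u) = √((5*x)*5 + 2) = √(25*x + 2) = √(2 + 25*x))
Z(B(-2), 19) + k = √(2 + 25*((½)*(6 - 2)/(-2))) + 363 = √(2 + 25*((½)*(-½)*4)) + 363 = √(2 + 25*(-1)) + 363 = √(2 - 25) + 363 = √(-23) + 363 = I*√23 + 363 = 363 + I*√23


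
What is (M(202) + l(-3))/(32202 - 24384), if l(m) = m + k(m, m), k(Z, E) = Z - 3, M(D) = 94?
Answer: 85/7818 ≈ 0.010872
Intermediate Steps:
k(Z, E) = -3 + Z
l(m) = -3 + 2*m (l(m) = m + (-3 + m) = -3 + 2*m)
(M(202) + l(-3))/(32202 - 24384) = (94 + (-3 + 2*(-3)))/(32202 - 24384) = (94 + (-3 - 6))/7818 = (94 - 9)*(1/7818) = 85*(1/7818) = 85/7818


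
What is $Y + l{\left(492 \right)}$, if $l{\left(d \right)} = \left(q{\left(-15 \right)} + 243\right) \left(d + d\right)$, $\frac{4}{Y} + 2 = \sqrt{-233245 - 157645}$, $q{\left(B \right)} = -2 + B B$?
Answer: $\frac{89621049164}{195447} - \frac{2 i \sqrt{390890}}{195447} \approx 4.5854 \cdot 10^{5} - 0.0063978 i$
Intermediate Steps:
$q{\left(B \right)} = -2 + B^{2}$
$Y = \frac{4}{-2 + i \sqrt{390890}}$ ($Y = \frac{4}{-2 + \sqrt{-233245 - 157645}} = \frac{4}{-2 + \sqrt{-390890}} = \frac{4}{-2 + i \sqrt{390890}} \approx -2.0466 \cdot 10^{-5} - 0.0063978 i$)
$l{\left(d \right)} = 932 d$ ($l{\left(d \right)} = \left(\left(-2 + \left(-15\right)^{2}\right) + 243\right) \left(d + d\right) = \left(\left(-2 + 225\right) + 243\right) 2 d = \left(223 + 243\right) 2 d = 466 \cdot 2 d = 932 d$)
$Y + l{\left(492 \right)} = \left(- \frac{4}{195447} - \frac{2 i \sqrt{390890}}{195447}\right) + 932 \cdot 492 = \left(- \frac{4}{195447} - \frac{2 i \sqrt{390890}}{195447}\right) + 458544 = \frac{89621049164}{195447} - \frac{2 i \sqrt{390890}}{195447}$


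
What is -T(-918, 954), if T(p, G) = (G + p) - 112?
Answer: 76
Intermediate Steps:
T(p, G) = -112 + G + p
-T(-918, 954) = -(-112 + 954 - 918) = -1*(-76) = 76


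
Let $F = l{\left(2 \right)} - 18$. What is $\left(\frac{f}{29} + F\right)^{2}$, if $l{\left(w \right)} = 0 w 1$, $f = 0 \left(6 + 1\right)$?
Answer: $324$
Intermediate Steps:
$f = 0$ ($f = 0 \cdot 7 = 0$)
$l{\left(w \right)} = 0$ ($l{\left(w \right)} = 0 \cdot 1 = 0$)
$F = -18$ ($F = 0 - 18 = -18$)
$\left(\frac{f}{29} + F\right)^{2} = \left(\frac{0}{29} - 18\right)^{2} = \left(0 \cdot \frac{1}{29} - 18\right)^{2} = \left(0 - 18\right)^{2} = \left(-18\right)^{2} = 324$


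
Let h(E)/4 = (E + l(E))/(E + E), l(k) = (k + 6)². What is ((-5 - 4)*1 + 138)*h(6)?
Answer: 6450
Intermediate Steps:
l(k) = (6 + k)²
h(E) = 2*(E + (6 + E)²)/E (h(E) = 4*((E + (6 + E)²)/(E + E)) = 4*((E + (6 + E)²)/((2*E))) = 4*((E + (6 + E)²)*(1/(2*E))) = 4*((E + (6 + E)²)/(2*E)) = 2*(E + (6 + E)²)/E)
((-5 - 4)*1 + 138)*h(6) = ((-5 - 4)*1 + 138)*(2 + 2*(6 + 6)²/6) = (-9*1 + 138)*(2 + 2*(⅙)*12²) = (-9 + 138)*(2 + 2*(⅙)*144) = 129*(2 + 48) = 129*50 = 6450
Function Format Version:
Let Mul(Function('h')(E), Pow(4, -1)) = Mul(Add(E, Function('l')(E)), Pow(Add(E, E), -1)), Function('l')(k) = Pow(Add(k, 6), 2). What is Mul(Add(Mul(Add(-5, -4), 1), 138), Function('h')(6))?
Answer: 6450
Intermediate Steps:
Function('l')(k) = Pow(Add(6, k), 2)
Function('h')(E) = Mul(2, Pow(E, -1), Add(E, Pow(Add(6, E), 2))) (Function('h')(E) = Mul(4, Mul(Add(E, Pow(Add(6, E), 2)), Pow(Add(E, E), -1))) = Mul(4, Mul(Add(E, Pow(Add(6, E), 2)), Pow(Mul(2, E), -1))) = Mul(4, Mul(Add(E, Pow(Add(6, E), 2)), Mul(Rational(1, 2), Pow(E, -1)))) = Mul(4, Mul(Rational(1, 2), Pow(E, -1), Add(E, Pow(Add(6, E), 2)))) = Mul(2, Pow(E, -1), Add(E, Pow(Add(6, E), 2))))
Mul(Add(Mul(Add(-5, -4), 1), 138), Function('h')(6)) = Mul(Add(Mul(Add(-5, -4), 1), 138), Add(2, Mul(2, Pow(6, -1), Pow(Add(6, 6), 2)))) = Mul(Add(Mul(-9, 1), 138), Add(2, Mul(2, Rational(1, 6), Pow(12, 2)))) = Mul(Add(-9, 138), Add(2, Mul(2, Rational(1, 6), 144))) = Mul(129, Add(2, 48)) = Mul(129, 50) = 6450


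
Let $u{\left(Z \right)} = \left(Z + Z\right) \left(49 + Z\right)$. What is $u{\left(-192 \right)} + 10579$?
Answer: $65491$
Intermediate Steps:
$u{\left(Z \right)} = 2 Z \left(49 + Z\right)$
$u{\left(-192 \right)} + 10579 = 2 \left(-192\right) \left(49 - 192\right) + 10579 = 2 \left(-192\right) \left(-143\right) + 10579 = 54912 + 10579 = 65491$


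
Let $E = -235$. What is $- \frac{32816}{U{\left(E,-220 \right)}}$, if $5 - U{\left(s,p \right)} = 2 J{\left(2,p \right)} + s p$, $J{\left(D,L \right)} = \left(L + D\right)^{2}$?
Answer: $\frac{32816}{146743} \approx 0.22363$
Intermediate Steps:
$J{\left(D,L \right)} = \left(D + L\right)^{2}$
$U{\left(s,p \right)} = 5 - 2 \left(2 + p\right)^{2} - p s$ ($U{\left(s,p \right)} = 5 - \left(2 \left(2 + p\right)^{2} + s p\right) = 5 - \left(2 \left(2 + p\right)^{2} + p s\right) = 5 - 2 \left(2 + p\right)^{2} - p s$)
$- \frac{32816}{U{\left(E,-220 \right)}} = - \frac{32816}{5 - 2 \left(2 - 220\right)^{2} - \left(-220\right) \left(-235\right)} = - \frac{32816}{5 - 2 \left(-218\right)^{2} - 51700} = - \frac{32816}{5 - 95048 - 51700} = - \frac{32816}{-146743} = \left(-32816\right) \left(- \frac{1}{146743}\right) = \frac{32816}{146743}$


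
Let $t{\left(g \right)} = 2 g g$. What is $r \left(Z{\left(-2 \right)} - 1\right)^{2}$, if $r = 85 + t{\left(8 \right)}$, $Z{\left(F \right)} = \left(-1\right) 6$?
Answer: $10437$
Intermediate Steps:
$Z{\left(F \right)} = -6$
$t{\left(g \right)} = 2 g^{2}$
$r = 213$ ($r = 85 + 2 \cdot 8^{2} = 85 + 2 \cdot 64 = 85 + 128 = 213$)
$r \left(Z{\left(-2 \right)} - 1\right)^{2} = 213 \left(-6 - 1\right)^{2} = 213 \left(-7\right)^{2} = 213 \cdot 49 = 10437$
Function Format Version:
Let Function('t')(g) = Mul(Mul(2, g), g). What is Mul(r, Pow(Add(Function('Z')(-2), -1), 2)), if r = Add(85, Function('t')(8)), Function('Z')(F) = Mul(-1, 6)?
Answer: 10437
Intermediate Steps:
Function('Z')(F) = -6
Function('t')(g) = Mul(2, Pow(g, 2))
r = 213 (r = Add(85, Mul(2, Pow(8, 2))) = Add(85, Mul(2, 64)) = Add(85, 128) = 213)
Mul(r, Pow(Add(Function('Z')(-2), -1), 2)) = Mul(213, Pow(Add(-6, -1), 2)) = Mul(213, Pow(-7, 2)) = Mul(213, 49) = 10437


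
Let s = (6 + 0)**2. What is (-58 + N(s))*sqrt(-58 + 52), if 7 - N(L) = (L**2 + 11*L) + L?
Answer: -1779*I*sqrt(6) ≈ -4357.6*I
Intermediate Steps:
s = 36 (s = 6**2 = 36)
N(L) = 7 - L**2 - 12*L (N(L) = 7 - ((L**2 + 11*L) + L) = 7 - (L**2 + 12*L) = 7 + (-L**2 - 12*L) = 7 - L**2 - 12*L)
(-58 + N(s))*sqrt(-58 + 52) = (-58 + (7 - 1*36**2 - 12*36))*sqrt(-58 + 52) = (-58 + (7 - 1*1296 - 432))*sqrt(-6) = (-58 + (7 - 1296 - 432))*(I*sqrt(6)) = (-58 - 1721)*(I*sqrt(6)) = -1779*I*sqrt(6)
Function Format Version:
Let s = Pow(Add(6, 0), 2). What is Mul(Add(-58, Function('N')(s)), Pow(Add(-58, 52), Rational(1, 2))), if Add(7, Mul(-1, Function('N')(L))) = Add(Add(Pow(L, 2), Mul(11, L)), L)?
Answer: Mul(-1779, I, Pow(6, Rational(1, 2))) ≈ Mul(-4357.6, I)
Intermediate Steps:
s = 36 (s = Pow(6, 2) = 36)
Function('N')(L) = Add(7, Mul(-1, Pow(L, 2)), Mul(-12, L)) (Function('N')(L) = Add(7, Mul(-1, Add(Add(Pow(L, 2), Mul(11, L)), L))) = Add(7, Mul(-1, Add(Pow(L, 2), Mul(12, L)))) = Add(7, Add(Mul(-1, Pow(L, 2)), Mul(-12, L))) = Add(7, Mul(-1, Pow(L, 2)), Mul(-12, L)))
Mul(Add(-58, Function('N')(s)), Pow(Add(-58, 52), Rational(1, 2))) = Mul(Add(-58, Add(7, Mul(-1, Pow(36, 2)), Mul(-12, 36))), Pow(Add(-58, 52), Rational(1, 2))) = Mul(Add(-58, Add(7, Mul(-1, 1296), -432)), Pow(-6, Rational(1, 2))) = Mul(Add(-58, Add(7, -1296, -432)), Mul(I, Pow(6, Rational(1, 2)))) = Mul(Add(-58, -1721), Mul(I, Pow(6, Rational(1, 2)))) = Mul(-1779, Mul(I, Pow(6, Rational(1, 2)))) = Mul(-1779, I, Pow(6, Rational(1, 2)))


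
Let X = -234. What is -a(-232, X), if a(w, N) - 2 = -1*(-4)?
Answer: -6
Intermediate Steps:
a(w, N) = 6 (a(w, N) = 2 - 1*(-4) = 2 + 4 = 6)
-a(-232, X) = -1*6 = -6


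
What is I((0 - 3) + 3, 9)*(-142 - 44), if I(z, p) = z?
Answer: 0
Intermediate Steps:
I((0 - 3) + 3, 9)*(-142 - 44) = ((0 - 3) + 3)*(-142 - 44) = (-3 + 3)*(-186) = 0*(-186) = 0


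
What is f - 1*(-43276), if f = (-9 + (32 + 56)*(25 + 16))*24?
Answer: 129652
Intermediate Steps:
f = 86376 (f = (-9 + 88*41)*24 = (-9 + 3608)*24 = 3599*24 = 86376)
f - 1*(-43276) = 86376 - 1*(-43276) = 86376 + 43276 = 129652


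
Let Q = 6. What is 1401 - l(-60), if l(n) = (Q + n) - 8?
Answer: 1463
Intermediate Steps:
l(n) = -2 + n (l(n) = (6 + n) - 8 = -2 + n)
1401 - l(-60) = 1401 - (-2 - 60) = 1401 - 1*(-62) = 1401 + 62 = 1463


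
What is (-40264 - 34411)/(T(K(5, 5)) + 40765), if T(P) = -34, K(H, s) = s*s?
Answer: -74675/40731 ≈ -1.8334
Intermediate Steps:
K(H, s) = s**2
(-40264 - 34411)/(T(K(5, 5)) + 40765) = (-40264 - 34411)/(-34 + 40765) = -74675/40731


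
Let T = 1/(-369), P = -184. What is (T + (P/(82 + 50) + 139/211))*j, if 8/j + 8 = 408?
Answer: -315979/21411225 ≈ -0.014758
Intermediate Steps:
j = 1/50 (j = 8/(-8 + 408) = 8/400 = 8*(1/400) = 1/50 ≈ 0.020000)
T = -1/369 ≈ -0.0027100
(T + (P/(82 + 50) + 139/211))*j = (-1/369 + (-184/(82 + 50) + 139/211))*(1/50) = (-1/369 + (-184/132 + 139*(1/211)))*(1/50) = (-1/369 + (-184*1/132 + 139/211))*(1/50) = (-1/369 + (-46/33 + 139/211))*(1/50) = (-1/369 - 5119/6963)*(1/50) = -631958/856449*1/50 = -315979/21411225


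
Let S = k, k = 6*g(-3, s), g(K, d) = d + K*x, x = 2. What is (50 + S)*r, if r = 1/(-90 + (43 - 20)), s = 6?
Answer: -50/67 ≈ -0.74627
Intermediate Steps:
r = -1/67 (r = 1/(-90 + 23) = 1/(-67) = -1/67 ≈ -0.014925)
g(K, d) = d + 2*K (g(K, d) = d + K*2 = d + 2*K)
k = 0 (k = 6*(6 + 2*(-3)) = 6*(6 - 6) = 6*0 = 0)
S = 0
(50 + S)*r = (50 + 0)*(-1/67) = 50*(-1/67) = -50/67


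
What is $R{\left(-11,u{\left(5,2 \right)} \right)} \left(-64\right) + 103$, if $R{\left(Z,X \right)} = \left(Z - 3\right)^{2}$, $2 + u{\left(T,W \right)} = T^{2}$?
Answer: $-12441$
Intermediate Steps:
$u{\left(T,W \right)} = -2 + T^{2}$
$R{\left(Z,X \right)} = \left(-3 + Z\right)^{2}$
$R{\left(-11,u{\left(5,2 \right)} \right)} \left(-64\right) + 103 = \left(-3 - 11\right)^{2} \left(-64\right) + 103 = \left(-14\right)^{2} \left(-64\right) + 103 = 196 \left(-64\right) + 103 = -12544 + 103 = -12441$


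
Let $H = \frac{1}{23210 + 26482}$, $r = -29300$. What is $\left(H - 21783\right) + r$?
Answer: $- \frac{2538416435}{49692} \approx -51083.0$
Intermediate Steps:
$H = \frac{1}{49692} \approx 2.0124 \cdot 10^{-5}$
$\left(H - 21783\right) + r = \left(\frac{1}{49692} - 21783\right) - 29300 = - \frac{1082440835}{49692} - 29300 = - \frac{2538416435}{49692}$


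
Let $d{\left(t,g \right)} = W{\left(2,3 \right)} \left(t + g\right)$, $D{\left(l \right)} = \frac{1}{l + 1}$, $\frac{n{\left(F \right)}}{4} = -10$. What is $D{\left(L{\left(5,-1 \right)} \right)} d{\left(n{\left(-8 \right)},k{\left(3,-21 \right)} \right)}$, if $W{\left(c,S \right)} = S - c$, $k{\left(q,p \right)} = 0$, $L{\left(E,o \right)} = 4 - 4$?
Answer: $-40$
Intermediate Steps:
$L{\left(E,o \right)} = 0$ ($L{\left(E,o \right)} = 4 - 4 = 0$)
$n{\left(F \right)} = -40$ ($n{\left(F \right)} = 4 \left(-10\right) = -40$)
$D{\left(l \right)} = \frac{1}{1 + l}$
$d{\left(t,g \right)} = g + t$ ($d{\left(t,g \right)} = \left(3 - 2\right) \left(t + g\right) = \left(3 - 2\right) \left(g + t\right) = 1 \left(g + t\right) = g + t$)
$D{\left(L{\left(5,-1 \right)} \right)} d{\left(n{\left(-8 \right)},k{\left(3,-21 \right)} \right)} = \frac{0 - 40}{1 + 0} = 1^{-1} \left(-40\right) = 1 \left(-40\right) = -40$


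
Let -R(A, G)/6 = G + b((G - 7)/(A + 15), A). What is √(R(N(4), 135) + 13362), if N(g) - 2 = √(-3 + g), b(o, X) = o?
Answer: 2*√28146/3 ≈ 111.85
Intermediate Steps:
N(g) = 2 + √(-3 + g)
R(A, G) = -6*G - 6*(-7 + G)/(15 + A) (R(A, G) = -6*(G + (G - 7)/(A + 15)) = -6*(G + (-7 + G)/(15 + A)) = -6*G - 6*(-7 + G)/(15 + A))
√(R(N(4), 135) + 13362) = √(6*(7 - 16*135 - 1*(2 + √(-3 + 4))*135)/(15 + (2 + √(-3 + 4))) + 13362) = √(6*(7 - 2160 - 1*(2 + √1)*135)/(15 + (2 + √1)) + 13362) = √(6*(7 - 2160 - 1*(2 + 1)*135)/(15 + (2 + 1)) + 13362) = √(6*(7 - 2160 - 1*3*135)/(15 + 3) + 13362) = √(6*(7 - 2160 - 405)/18 + 13362) = √(6*(1/18)*(-2558) + 13362) = √(-2558/3 + 13362) = √(37528/3) = 2*√28146/3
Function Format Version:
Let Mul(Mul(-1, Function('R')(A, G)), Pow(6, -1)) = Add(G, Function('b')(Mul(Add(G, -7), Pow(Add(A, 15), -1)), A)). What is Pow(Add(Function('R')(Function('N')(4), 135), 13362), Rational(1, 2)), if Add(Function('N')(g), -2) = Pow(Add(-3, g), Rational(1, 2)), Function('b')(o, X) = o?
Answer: Mul(Rational(2, 3), Pow(28146, Rational(1, 2))) ≈ 111.85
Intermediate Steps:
Function('N')(g) = Add(2, Pow(Add(-3, g), Rational(1, 2)))
Function('R')(A, G) = Add(Mul(-6, G), Mul(-6, Pow(Add(15, A), -1), Add(-7, G))) (Function('R')(A, G) = Mul(-6, Add(G, Mul(Add(G, -7), Pow(Add(A, 15), -1)))) = Mul(-6, Add(G, Mul(Add(-7, G), Pow(Add(15, A), -1)))) = Mul(-6, Add(G, Mul(Pow(Add(15, A), -1), Add(-7, G)))) = Add(Mul(-6, G), Mul(-6, Pow(Add(15, A), -1), Add(-7, G))))
Pow(Add(Function('R')(Function('N')(4), 135), 13362), Rational(1, 2)) = Pow(Add(Mul(6, Pow(Add(15, Add(2, Pow(Add(-3, 4), Rational(1, 2)))), -1), Add(7, Mul(-16, 135), Mul(-1, Add(2, Pow(Add(-3, 4), Rational(1, 2))), 135))), 13362), Rational(1, 2)) = Pow(Add(Mul(6, Pow(Add(15, Add(2, Pow(1, Rational(1, 2)))), -1), Add(7, -2160, Mul(-1, Add(2, Pow(1, Rational(1, 2))), 135))), 13362), Rational(1, 2)) = Pow(Add(Mul(6, Pow(Add(15, Add(2, 1)), -1), Add(7, -2160, Mul(-1, Add(2, 1), 135))), 13362), Rational(1, 2)) = Pow(Add(Mul(6, Pow(Add(15, 3), -1), Add(7, -2160, Mul(-1, 3, 135))), 13362), Rational(1, 2)) = Pow(Add(Mul(6, Pow(18, -1), Add(7, -2160, -405)), 13362), Rational(1, 2)) = Pow(Add(Mul(6, Rational(1, 18), -2558), 13362), Rational(1, 2)) = Pow(Add(Rational(-2558, 3), 13362), Rational(1, 2)) = Pow(Rational(37528, 3), Rational(1, 2)) = Mul(Rational(2, 3), Pow(28146, Rational(1, 2)))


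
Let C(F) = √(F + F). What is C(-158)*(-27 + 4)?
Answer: -46*I*√79 ≈ -408.86*I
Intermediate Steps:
C(F) = √2*√F (C(F) = √(2*F) = √2*√F)
C(-158)*(-27 + 4) = (√2*√(-158))*(-27 + 4) = (√2*(I*√158))*(-23) = (2*I*√79)*(-23) = -46*I*√79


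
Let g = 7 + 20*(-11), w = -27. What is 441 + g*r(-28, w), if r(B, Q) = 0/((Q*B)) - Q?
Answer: -5310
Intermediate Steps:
r(B, Q) = -Q (r(B, Q) = 0/((B*Q)) - Q = 0*(1/(B*Q)) - Q = 0 - Q = -Q)
g = -213 (g = 7 - 220 = -213)
441 + g*r(-28, w) = 441 - (-213)*(-27) = 441 - 213*27 = 441 - 5751 = -5310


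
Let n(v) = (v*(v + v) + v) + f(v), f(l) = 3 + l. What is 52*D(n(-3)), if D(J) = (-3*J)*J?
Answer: -35100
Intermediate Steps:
n(v) = 3 + 2*v + 2*v² (n(v) = (v*(v + v) + v) + (3 + v) = (v*(2*v) + v) + (3 + v) = (2*v² + v) + (3 + v) = (v + 2*v²) + (3 + v) = 3 + 2*v + 2*v²)
D(J) = -3*J²
52*D(n(-3)) = 52*(-3*(3 + 2*(-3) + 2*(-3)²)²) = 52*(-3*(3 - 6 + 2*9)²) = 52*(-3*(3 - 6 + 18)²) = 52*(-3*15²) = 52*(-3*225) = 52*(-675) = -35100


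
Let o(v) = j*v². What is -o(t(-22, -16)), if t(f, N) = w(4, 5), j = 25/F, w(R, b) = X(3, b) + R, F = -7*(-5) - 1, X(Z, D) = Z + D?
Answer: -1800/17 ≈ -105.88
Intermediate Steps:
X(Z, D) = D + Z
F = 34 (F = 35 - 1 = 34)
w(R, b) = 3 + R + b (w(R, b) = (b + 3) + R = (3 + b) + R = 3 + R + b)
j = 25/34 ≈ 0.73529
t(f, N) = 12 (t(f, N) = 3 + 4 + 5 = 12)
o(v) = 25*v²/34
-o(t(-22, -16)) = -25*12²/34 = -25*144/34 = -1*1800/17 = -1800/17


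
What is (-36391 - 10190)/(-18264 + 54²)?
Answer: 15527/5116 ≈ 3.0350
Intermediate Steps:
(-36391 - 10190)/(-18264 + 54²) = -46581/(-18264 + 2916) = -46581/(-15348) = -46581*(-1/15348) = 15527/5116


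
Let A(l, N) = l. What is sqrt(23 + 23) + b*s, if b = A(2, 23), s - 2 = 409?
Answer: 822 + sqrt(46) ≈ 828.78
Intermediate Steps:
s = 411 (s = 2 + 409 = 411)
b = 2
sqrt(23 + 23) + b*s = sqrt(23 + 23) + 2*411 = sqrt(46) + 822 = 822 + sqrt(46)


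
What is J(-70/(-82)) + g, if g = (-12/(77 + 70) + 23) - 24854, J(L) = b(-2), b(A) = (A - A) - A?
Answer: -1216625/49 ≈ -24829.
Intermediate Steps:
b(A) = -A (b(A) = 0 - A = -A)
J(L) = 2 (J(L) = -1*(-2) = 2)
g = -1216723/49 (g = (-12/147 + 23) - 24854 = ((1/147)*(-12) + 23) - 24854 = (-4/49 + 23) - 24854 = 1123/49 - 24854 = -1216723/49 ≈ -24831.)
J(-70/(-82)) + g = 2 - 1216723/49 = -1216625/49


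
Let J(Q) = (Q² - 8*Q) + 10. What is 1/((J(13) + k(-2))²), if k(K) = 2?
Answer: 1/5929 ≈ 0.00016866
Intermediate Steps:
J(Q) = 10 + Q² - 8*Q
1/((J(13) + k(-2))²) = 1/(((10 + 13² - 8*13) + 2)²) = 1/(((10 + 169 - 104) + 2)²) = 1/((75 + 2)²) = 1/(77²) = 1/5929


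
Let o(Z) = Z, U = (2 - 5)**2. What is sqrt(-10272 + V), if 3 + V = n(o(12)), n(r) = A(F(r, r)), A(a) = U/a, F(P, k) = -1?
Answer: 2*I*sqrt(2571) ≈ 101.41*I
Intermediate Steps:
U = 9 (U = (-3)**2 = 9)
A(a) = 9/a
n(r) = -9 (n(r) = 9/(-1) = 9*(-1) = -9)
V = -12 (V = -3 - 9 = -12)
sqrt(-10272 + V) = sqrt(-10272 - 12) = sqrt(-10284) = 2*I*sqrt(2571)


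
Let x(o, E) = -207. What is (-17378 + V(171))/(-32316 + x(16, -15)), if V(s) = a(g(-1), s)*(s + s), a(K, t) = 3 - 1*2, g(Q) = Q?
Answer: 17036/32523 ≈ 0.52381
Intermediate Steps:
a(K, t) = 1 (a(K, t) = 3 - 2 = 1)
V(s) = 2*s (V(s) = 1*(s + s) = 1*(2*s) = 2*s)
(-17378 + V(171))/(-32316 + x(16, -15)) = (-17378 + 2*171)/(-32316 - 207) = (-17378 + 342)/(-32523) = -17036*(-1/32523) = 17036/32523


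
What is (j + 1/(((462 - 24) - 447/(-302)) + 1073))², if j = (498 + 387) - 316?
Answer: 67548978390870769/208637919361 ≈ 3.2376e+5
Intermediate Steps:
j = 569 (j = 885 - 316 = 569)
(j + 1/(((462 - 24) - 447/(-302)) + 1073))² = (569 + 1/(((462 - 24) - 447/(-302)) + 1073))² = (569 + 1/((438 - 447*(-1/302)) + 1073))² = (569 + 1/((438 + 447/302) + 1073))² = (569 + 1/(132723/302 + 1073))² = (569 + 1/(456769/302))² = (569 + 302/456769)² = (259901863/456769)² = 67548978390870769/208637919361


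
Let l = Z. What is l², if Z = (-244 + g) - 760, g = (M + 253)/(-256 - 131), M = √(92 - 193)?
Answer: (388801 + I*√101)²/149769 ≈ 1.0093e+6 + 52.179*I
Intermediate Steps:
M = I*√101 (M = √(-101) = I*√101 ≈ 10.05*I)
g = -253/387 - I*√101/387 (g = (I*√101 + 253)/(-256 - 131) = (253 + I*√101)/(-387) = (253 + I*√101)*(-1/387) = -253/387 - I*√101/387 ≈ -0.65375 - 0.025969*I)
Z = -388801/387 - I*√101/387 (Z = (-244 + (-253/387 - I*√101/387)) - 760 = (-94681/387 - I*√101/387) - 760 = -388801/387 - I*√101/387 ≈ -1004.7 - 0.025969*I)
l = -388801/387 - I*√101/387 ≈ -1004.7 - 0.025969*I
l² = (-388801/387 - I*√101/387)²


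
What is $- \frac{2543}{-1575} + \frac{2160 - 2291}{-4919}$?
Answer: $\frac{12715342}{7747425} \approx 1.6412$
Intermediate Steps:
$- \frac{2543}{-1575} + \frac{2160 - 2291}{-4919} = \left(-2543\right) \left(- \frac{1}{1575}\right) + \left(2160 - 2291\right) \left(- \frac{1}{4919}\right) = \frac{2543}{1575} - - \frac{131}{4919} = \frac{2543}{1575} + \frac{131}{4919} = \frac{12715342}{7747425}$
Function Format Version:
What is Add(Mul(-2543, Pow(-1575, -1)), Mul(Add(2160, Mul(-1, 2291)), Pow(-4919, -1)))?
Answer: Rational(12715342, 7747425) ≈ 1.6412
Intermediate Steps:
Add(Mul(-2543, Pow(-1575, -1)), Mul(Add(2160, Mul(-1, 2291)), Pow(-4919, -1))) = Add(Mul(-2543, Rational(-1, 1575)), Mul(Add(2160, -2291), Rational(-1, 4919))) = Add(Rational(2543, 1575), Mul(-131, Rational(-1, 4919))) = Add(Rational(2543, 1575), Rational(131, 4919)) = Rational(12715342, 7747425)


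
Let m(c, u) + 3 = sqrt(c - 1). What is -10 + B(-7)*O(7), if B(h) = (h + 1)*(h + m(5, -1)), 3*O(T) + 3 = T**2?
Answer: 726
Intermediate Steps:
O(T) = -1 + T**2/3
m(c, u) = -3 + sqrt(-1 + c) (m(c, u) = -3 + sqrt(c - 1) = -3 + sqrt(-1 + c))
B(h) = (1 + h)*(-1 + h) (B(h) = (h + 1)*(h + (-3 + sqrt(-1 + 5))) = (1 + h)*(h + (-3 + sqrt(4))) = (1 + h)*(h + (-3 + 2)) = (1 + h)*(h - 1) = (1 + h)*(-1 + h))
-10 + B(-7)*O(7) = -10 + (-1 + (-7)**2)*(-1 + (1/3)*7**2) = -10 + (-1 + 49)*(-1 + (1/3)*49) = -10 + 48*(-1 + 49/3) = -10 + 48*(46/3) = -10 + 736 = 726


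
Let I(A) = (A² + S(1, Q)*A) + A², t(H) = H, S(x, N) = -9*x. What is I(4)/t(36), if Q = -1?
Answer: -⅑ ≈ -0.11111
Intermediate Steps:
I(A) = -9*A + 2*A² (I(A) = (A² + (-9*1)*A) + A² = (A² - 9*A) + A² = -9*A + 2*A²)
I(4)/t(36) = (4*(-9 + 2*4))/36 = (4*(-9 + 8))*(1/36) = (4*(-1))*(1/36) = -4*1/36 = -⅑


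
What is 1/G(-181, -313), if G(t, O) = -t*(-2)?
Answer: -1/362 ≈ -0.0027624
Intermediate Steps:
G(t, O) = 2*t
1/G(-181, -313) = 1/(2*(-181)) = 1/(-362) = -1/362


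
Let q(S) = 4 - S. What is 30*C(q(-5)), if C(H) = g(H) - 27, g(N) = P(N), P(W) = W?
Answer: -540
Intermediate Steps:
g(N) = N
C(H) = -27 + H (C(H) = H - 27 = -27 + H)
30*C(q(-5)) = 30*(-27 + (4 - 1*(-5))) = 30*(-27 + (4 + 5)) = 30*(-27 + 9) = 30*(-18) = -540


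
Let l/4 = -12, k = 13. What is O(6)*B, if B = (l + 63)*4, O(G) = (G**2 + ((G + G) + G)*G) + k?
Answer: 9420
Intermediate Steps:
l = -48 (l = 4*(-12) = -48)
O(G) = 13 + 4*G**2 (O(G) = (G**2 + ((G + G) + G)*G) + 13 = (G**2 + (2*G + G)*G) + 13 = (G**2 + (3*G)*G) + 13 = (G**2 + 3*G**2) + 13 = 4*G**2 + 13 = 13 + 4*G**2)
B = 60 (B = (-48 + 63)*4 = 15*4 = 60)
O(6)*B = (13 + 4*6**2)*60 = (13 + 4*36)*60 = (13 + 144)*60 = 157*60 = 9420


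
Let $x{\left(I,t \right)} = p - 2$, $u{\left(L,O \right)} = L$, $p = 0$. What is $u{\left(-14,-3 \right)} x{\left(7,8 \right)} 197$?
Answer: $5516$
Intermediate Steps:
$x{\left(I,t \right)} = -2$ ($x{\left(I,t \right)} = 0 - 2 = -2$)
$u{\left(-14,-3 \right)} x{\left(7,8 \right)} 197 = \left(-14\right) \left(-2\right) 197 = 28 \cdot 197 = 5516$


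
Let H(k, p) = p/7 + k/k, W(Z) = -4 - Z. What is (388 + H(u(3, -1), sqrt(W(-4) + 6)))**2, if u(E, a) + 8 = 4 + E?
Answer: (2723 + sqrt(6))**2/49 ≈ 1.5159e+5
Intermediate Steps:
u(E, a) = -4 + E (u(E, a) = -8 + (4 + E) = -4 + E)
H(k, p) = 1 + p/7 (H(k, p) = p*(1/7) + 1 = p/7 + 1 = 1 + p/7)
(388 + H(u(3, -1), sqrt(W(-4) + 6)))**2 = (388 + (1 + sqrt((-4 - 1*(-4)) + 6)/7))**2 = (388 + (1 + sqrt((-4 + 4) + 6)/7))**2 = (388 + (1 + sqrt(0 + 6)/7))**2 = (388 + (1 + sqrt(6)/7))**2 = (389 + sqrt(6)/7)**2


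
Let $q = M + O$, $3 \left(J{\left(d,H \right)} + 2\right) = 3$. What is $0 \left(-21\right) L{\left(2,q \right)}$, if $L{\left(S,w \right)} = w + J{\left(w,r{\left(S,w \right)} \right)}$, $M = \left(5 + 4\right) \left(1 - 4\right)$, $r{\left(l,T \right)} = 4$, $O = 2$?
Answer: $0$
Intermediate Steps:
$J{\left(d,H \right)} = -1$ ($J{\left(d,H \right)} = -2 + \frac{1}{3} \cdot 3 = -2 + 1 = -1$)
$M = -27$ ($M = 9 \left(-3\right) = -27$)
$q = -25$ ($q = -27 + 2 = -25$)
$L{\left(S,w \right)} = -1 + w$ ($L{\left(S,w \right)} = w - 1 = -1 + w$)
$0 \left(-21\right) L{\left(2,q \right)} = 0 \left(-21\right) \left(-1 - 25\right) = 0 \left(-26\right) = 0$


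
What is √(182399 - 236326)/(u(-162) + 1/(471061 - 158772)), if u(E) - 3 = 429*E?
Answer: -312289*I*√53927/21702524054 ≈ -0.0033416*I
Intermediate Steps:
u(E) = 3 + 429*E
√(182399 - 236326)/(u(-162) + 1/(471061 - 158772)) = √(182399 - 236326)/((3 + 429*(-162)) + 1/(471061 - 158772)) = √(-53927)/((3 - 69498) + 1/312289) = (I*√53927)/(-69495 + 1/312289) = (I*√53927)/(-21702524054/312289) = (I*√53927)*(-312289/21702524054) = -312289*I*√53927/21702524054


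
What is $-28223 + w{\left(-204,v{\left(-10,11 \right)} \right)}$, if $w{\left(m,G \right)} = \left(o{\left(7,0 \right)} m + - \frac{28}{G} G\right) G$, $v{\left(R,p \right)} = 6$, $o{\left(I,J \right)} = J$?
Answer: $-28391$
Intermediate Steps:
$w{\left(m,G \right)} = - 28 G$ ($w{\left(m,G \right)} = \left(0 m + - \frac{28}{G} G\right) G = \left(0 - 28\right) G = - 28 G$)
$-28223 + w{\left(-204,v{\left(-10,11 \right)} \right)} = -28223 - 168 = -28391$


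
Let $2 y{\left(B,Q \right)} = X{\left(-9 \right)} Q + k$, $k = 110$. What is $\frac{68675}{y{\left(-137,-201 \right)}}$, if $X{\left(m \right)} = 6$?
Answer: $- \frac{68675}{548} \approx -125.32$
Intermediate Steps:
$y{\left(B,Q \right)} = 55 + 3 Q$ ($y{\left(B,Q \right)} = \frac{6 Q + 110}{2} = \frac{110 + 6 Q}{2} = 55 + 3 Q$)
$\frac{68675}{y{\left(-137,-201 \right)}} = \frac{68675}{55 + 3 \left(-201\right)} = \frac{68675}{55 - 603} = \frac{68675}{-548} = 68675 \left(- \frac{1}{548}\right) = - \frac{68675}{548}$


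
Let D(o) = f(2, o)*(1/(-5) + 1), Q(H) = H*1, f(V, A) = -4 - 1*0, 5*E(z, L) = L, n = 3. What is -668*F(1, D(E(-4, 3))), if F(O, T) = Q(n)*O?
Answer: -2004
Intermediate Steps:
E(z, L) = L/5
f(V, A) = -4 (f(V, A) = -4 + 0 = -4)
Q(H) = H
D(o) = -16/5 (D(o) = -4*(1/(-5) + 1) = -4*(-1/5 + 1) = -4*4/5 = -16/5)
F(O, T) = 3*O
-668*F(1, D(E(-4, 3))) = -2004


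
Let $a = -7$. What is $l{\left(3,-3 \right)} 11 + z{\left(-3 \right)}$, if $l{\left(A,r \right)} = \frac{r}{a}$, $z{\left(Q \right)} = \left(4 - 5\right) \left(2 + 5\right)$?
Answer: $- \frac{16}{7} \approx -2.2857$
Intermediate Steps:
$z{\left(Q \right)} = -7$ ($z{\left(Q \right)} = \left(-1\right) 7 = -7$)
$l{\left(A,r \right)} = - \frac{r}{7}$ ($l{\left(A,r \right)} = \frac{r}{-7} = r \left(- \frac{1}{7}\right) = - \frac{r}{7}$)
$l{\left(3,-3 \right)} 11 + z{\left(-3 \right)} = \left(- \frac{1}{7}\right) \left(-3\right) 11 - 7 = \frac{3}{7} \cdot 11 - 7 = \frac{33}{7} - 7 = - \frac{16}{7}$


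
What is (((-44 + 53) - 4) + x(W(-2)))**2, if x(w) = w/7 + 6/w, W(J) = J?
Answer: 144/49 ≈ 2.9388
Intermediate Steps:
x(w) = 6/w + w/7 (x(w) = w*(1/7) + 6/w = w/7 + 6/w = 6/w + w/7)
(((-44 + 53) - 4) + x(W(-2)))**2 = (((-44 + 53) - 4) + (6/(-2) + (1/7)*(-2)))**2 = ((9 - 4) + (6*(-1/2) - 2/7))**2 = (5 + (-3 - 2/7))**2 = (5 - 23/7)**2 = (12/7)**2 = 144/49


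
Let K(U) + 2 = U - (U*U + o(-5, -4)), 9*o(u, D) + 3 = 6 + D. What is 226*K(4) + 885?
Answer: -20285/9 ≈ -2253.9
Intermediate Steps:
o(u, D) = ⅓ + D/9 (o(u, D) = -⅓ + (6 + D)/9 = -⅓ + (⅔ + D/9) = ⅓ + D/9)
K(U) = -17/9 + U - U² (K(U) = -2 + (U - (U*U + (⅓ + (⅑)*(-4)))) = -2 + (U - (U² + (⅓ - 4/9))) = -2 + (U - (U² - ⅑)) = -2 + (U - (-⅑ + U²)) = -2 + (U + (⅑ - U²)) = -2 + (⅑ + U - U²) = -17/9 + U - U²)
226*K(4) + 885 = 226*(-17/9 + 4 - 1*4²) + 885 = 226*(-17/9 + 4 - 1*16) + 885 = 226*(-17/9 + 4 - 16) + 885 = 226*(-125/9) + 885 = -28250/9 + 885 = -20285/9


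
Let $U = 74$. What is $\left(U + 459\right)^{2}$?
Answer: $284089$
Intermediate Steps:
$\left(U + 459\right)^{2} = \left(74 + 459\right)^{2} = 533^{2} = 284089$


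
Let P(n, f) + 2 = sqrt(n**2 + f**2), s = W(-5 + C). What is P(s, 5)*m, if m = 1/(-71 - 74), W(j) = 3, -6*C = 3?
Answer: 2/145 - sqrt(34)/145 ≈ -0.026420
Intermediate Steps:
C = -1/2 (C = -1/6*3 = -1/2 ≈ -0.50000)
s = 3
P(n, f) = -2 + sqrt(f**2 + n**2) (P(n, f) = -2 + sqrt(n**2 + f**2) = -2 + sqrt(f**2 + n**2))
m = -1/145 (m = 1/(-145) = -1/145 ≈ -0.0068966)
P(s, 5)*m = (-2 + sqrt(5**2 + 3**2))*(-1/145) = (-2 + sqrt(25 + 9))*(-1/145) = (-2 + sqrt(34))*(-1/145) = 2/145 - sqrt(34)/145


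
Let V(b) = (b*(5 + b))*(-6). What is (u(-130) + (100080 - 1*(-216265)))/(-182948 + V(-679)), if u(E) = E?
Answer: -316215/2928824 ≈ -0.10797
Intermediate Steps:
V(b) = -6*b*(5 + b)
(u(-130) + (100080 - 1*(-216265)))/(-182948 + V(-679)) = (-130 + (100080 - 1*(-216265)))/(-182948 - 6*(-679)*(5 - 679)) = (-130 + (100080 + 216265))/(-182948 - 6*(-679)*(-674)) = (-130 + 316345)/(-182948 - 2745876) = 316215/(-2928824) = 316215*(-1/2928824) = -316215/2928824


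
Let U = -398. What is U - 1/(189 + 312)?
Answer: -199399/501 ≈ -398.00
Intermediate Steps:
U - 1/(189 + 312) = -398 - 1/(189 + 312) = -398 - 1/501 = -199399/501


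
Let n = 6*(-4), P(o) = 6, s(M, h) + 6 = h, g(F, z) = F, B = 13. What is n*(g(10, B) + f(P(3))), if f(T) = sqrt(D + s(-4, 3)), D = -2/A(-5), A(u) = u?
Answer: -240 - 24*I*sqrt(65)/5 ≈ -240.0 - 38.699*I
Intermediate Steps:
s(M, h) = -6 + h
n = -24
D = 2/5 (D = -2/(-5) = -2*(-1/5) = 2/5 ≈ 0.40000)
f(T) = I*sqrt(65)/5 (f(T) = sqrt(2/5 + (-6 + 3)) = sqrt(2/5 - 3) = sqrt(-13/5) = I*sqrt(65)/5)
n*(g(10, B) + f(P(3))) = -24*(10 + I*sqrt(65)/5) = -240 - 24*I*sqrt(65)/5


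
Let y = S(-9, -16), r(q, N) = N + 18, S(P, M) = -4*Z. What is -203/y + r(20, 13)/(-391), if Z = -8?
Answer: -80365/12512 ≈ -6.4230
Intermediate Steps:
S(P, M) = 32 (S(P, M) = -4*(-8) = 32)
r(q, N) = 18 + N
y = 32
-203/y + r(20, 13)/(-391) = -203/32 + (18 + 13)/(-391) = -203*1/32 + 31*(-1/391) = -203/32 - 31/391 = -80365/12512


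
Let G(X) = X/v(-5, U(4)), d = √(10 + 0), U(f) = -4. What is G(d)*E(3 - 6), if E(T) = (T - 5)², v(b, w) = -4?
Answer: -16*√10 ≈ -50.596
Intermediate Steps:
d = √10 ≈ 3.1623
G(X) = -X/4 (G(X) = X/(-4) = X*(-¼) = -X/4)
E(T) = (-5 + T)²
G(d)*E(3 - 6) = (-√10/4)*(-5 + (3 - 6))² = (-√10/4)*(-5 - 3)² = -√10/4*(-8)² = -√10/4*64 = -16*√10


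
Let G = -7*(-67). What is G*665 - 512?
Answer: 311373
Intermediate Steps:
G = 469
G*665 - 512 = 469*665 - 512 = 311885 - 512 = 311373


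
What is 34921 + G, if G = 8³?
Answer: 35433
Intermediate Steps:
G = 512
34921 + G = 34921 + 512 = 35433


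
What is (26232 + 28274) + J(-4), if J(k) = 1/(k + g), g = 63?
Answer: 3215855/59 ≈ 54506.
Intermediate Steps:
J(k) = 1/(63 + k) (J(k) = 1/(k + 63) = 1/(63 + k))
(26232 + 28274) + J(-4) = (26232 + 28274) + 1/(63 - 4) = 54506 + 1/59 = 3215855/59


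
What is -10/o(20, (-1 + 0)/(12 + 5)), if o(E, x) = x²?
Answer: -2890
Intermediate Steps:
-10/o(20, (-1 + 0)/(12 + 5)) = -10*(12 + 5)²/(-1 + 0)² = -10/((-1/17)²) = -10/1/289 = -10*289 = -2890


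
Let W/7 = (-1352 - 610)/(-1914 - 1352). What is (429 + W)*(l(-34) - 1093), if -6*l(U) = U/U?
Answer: -773332336/1633 ≈ -4.7357e+5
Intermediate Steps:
W = 6867/1633 (W = 7*((-1352 - 610)/(-1914 - 1352)) = 7*(-1962/(-3266)) = 7*(-1962*(-1/3266)) = 7*(981/1633) = 6867/1633 ≈ 4.2051)
l(U) = -⅙ (l(U) = -U/(6*U) = -⅙*1 = -⅙)
(429 + W)*(l(-34) - 1093) = (429 + 6867/1633)*(-⅙ - 1093) = (707424/1633)*(-6559/6) = -773332336/1633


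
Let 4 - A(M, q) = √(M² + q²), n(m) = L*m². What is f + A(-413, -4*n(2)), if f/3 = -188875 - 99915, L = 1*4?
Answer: -866366 - √174665 ≈ -8.6678e+5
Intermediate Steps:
L = 4
n(m) = 4*m²
A(M, q) = 4 - √(M² + q²)
f = -866370 (f = 3*(-188875 - 99915) = 3*(-288790) = -866370)
f + A(-413, -4*n(2)) = -866370 + (4 - √((-413)² + (-16*2²)²)) = -866370 + (4 - √(170569 + (-16*4)²)) = -866370 + (4 - √(170569 + (-4*16)²)) = -866370 + (4 - √(170569 + (-64)²)) = -866370 + (4 - √(170569 + 4096)) = -866370 + (4 - √174665) = -866366 - √174665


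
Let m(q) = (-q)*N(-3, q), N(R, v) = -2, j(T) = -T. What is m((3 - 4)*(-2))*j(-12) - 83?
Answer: -35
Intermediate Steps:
m(q) = 2*q (m(q) = -q*(-2) = 2*q)
m((3 - 4)*(-2))*j(-12) - 83 = (2*((3 - 4)*(-2)))*(-1*(-12)) - 83 = (2*(-1*(-2)))*12 - 83 = (2*2)*12 - 83 = 4*12 - 83 = 48 - 83 = -35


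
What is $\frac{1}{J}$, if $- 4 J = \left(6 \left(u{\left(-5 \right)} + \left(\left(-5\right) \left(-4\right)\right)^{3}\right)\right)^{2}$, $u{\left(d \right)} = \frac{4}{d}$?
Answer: $- \frac{25}{14397120144} \approx -1.7365 \cdot 10^{-9}$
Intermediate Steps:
$J = - \frac{14397120144}{25}$ ($J = - \frac{\left(6 \left(\frac{4}{-5} + \left(\left(-5\right) \left(-4\right)\right)^{3}\right)\right)^{2}}{4} = - \frac{\left(6 \left(4 \left(- \frac{1}{5}\right) + 20^{3}\right)\right)^{2}}{4} = - \frac{\left(6 \left(- \frac{4}{5} + 8000\right)\right)^{2}}{4} = - \frac{\left(6 \cdot \frac{39996}{5}\right)^{2}}{4} = - \frac{\left(\frac{239976}{5}\right)^{2}}{4} = \left(- \frac{1}{4}\right) \frac{57588480576}{25} = - \frac{14397120144}{25} \approx -5.7589 \cdot 10^{8}$)
$\frac{1}{J} = \frac{1}{- \frac{14397120144}{25}} = - \frac{25}{14397120144}$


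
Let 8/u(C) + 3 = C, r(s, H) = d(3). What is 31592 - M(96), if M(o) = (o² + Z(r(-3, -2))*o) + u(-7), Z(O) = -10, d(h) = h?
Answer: 116684/5 ≈ 23337.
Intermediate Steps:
r(s, H) = 3
u(C) = 8/(-3 + C)
M(o) = -⅘ + o² - 10*o (M(o) = (o² - 10*o) + 8/(-3 - 7) = (o² - 10*o) + 8/(-10) = (o² - 10*o) + 8*(-⅒) = (o² - 10*o) - ⅘ = -⅘ + o² - 10*o)
31592 - M(96) = 31592 - (-⅘ + 96² - 10*96) = 31592 - (-⅘ + 9216 - 960) = 31592 - 1*41276/5 = 31592 - 41276/5 = 116684/5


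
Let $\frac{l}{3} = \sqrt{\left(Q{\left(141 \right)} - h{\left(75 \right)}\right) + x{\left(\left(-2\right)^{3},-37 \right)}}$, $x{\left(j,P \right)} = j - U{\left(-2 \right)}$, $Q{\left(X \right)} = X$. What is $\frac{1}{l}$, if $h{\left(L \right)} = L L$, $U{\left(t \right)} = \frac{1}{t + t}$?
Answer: $- \frac{2 i \sqrt{21967}}{65901} \approx - 0.004498 i$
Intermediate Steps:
$U{\left(t \right)} = \frac{1}{2 t}$
$x{\left(j,P \right)} = \frac{1}{4} + j$ ($x{\left(j,P \right)} = j - \frac{1}{2 \left(-2\right)} = j - \frac{1}{2} \left(- \frac{1}{2}\right) = j - - \frac{1}{4} = j + \frac{1}{4} = \frac{1}{4} + j$)
$h{\left(L \right)} = L^{2}$
$l = \frac{3 i \sqrt{21967}}{2}$ ($l = 3 \sqrt{\left(141 - 75^{2}\right) + \left(\frac{1}{4} + \left(-2\right)^{3}\right)} = 3 \sqrt{\left(141 - 5625\right) + \left(\frac{1}{4} - 8\right)} = 3 \sqrt{\left(141 - 5625\right) - \frac{31}{4}} = 3 \sqrt{-5484 - \frac{31}{4}} = 3 \sqrt{- \frac{21967}{4}} = 3 \frac{i \sqrt{21967}}{2} = \frac{3 i \sqrt{21967}}{2} \approx 222.32 i$)
$\frac{1}{l} = \frac{1}{\frac{3}{2} i \sqrt{21967}} = - \frac{2 i \sqrt{21967}}{65901}$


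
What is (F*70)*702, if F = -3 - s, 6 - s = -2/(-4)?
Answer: -417690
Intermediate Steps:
s = 11/2 (s = 6 - (-2)/(-4) = 6 - (-2)*(-1)/4 = 6 - 1*½ = 6 - ½ = 11/2 ≈ 5.5000)
F = -17/2 (F = -3 - 1*11/2 = -3 - 11/2 = -17/2 ≈ -8.5000)
(F*70)*702 = -17/2*70*702 = -595*702 = -417690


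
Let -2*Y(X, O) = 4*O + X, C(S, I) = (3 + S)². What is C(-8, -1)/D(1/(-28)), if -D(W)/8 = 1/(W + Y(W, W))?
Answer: -75/448 ≈ -0.16741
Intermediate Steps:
Y(X, O) = -2*O - X/2 (Y(X, O) = -(4*O + X)/2 = -(X + 4*O)/2 = -2*O - X/2)
D(W) = 16/(3*W) (D(W) = -8/(W + (-2*W - W/2)) = -8/(W - 5*W/2) = -8*(-2/(3*W)) = -(-16)/(3*W) = 16/(3*W))
C(-8, -1)/D(1/(-28)) = (3 - 8)²/((16/(3*(1/(-28))))) = (-5)²/((16/(3*(-1/28)))) = 25/(((16/3)*(-28))) = 25/(-448/3) = 25*(-3/448) = -75/448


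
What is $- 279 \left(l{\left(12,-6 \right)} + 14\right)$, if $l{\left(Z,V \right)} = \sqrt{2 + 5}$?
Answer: $-3906 - 279 \sqrt{7} \approx -4644.2$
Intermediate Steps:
$l{\left(Z,V \right)} = \sqrt{7}$
$- 279 \left(l{\left(12,-6 \right)} + 14\right) = - 279 \left(\sqrt{7} + 14\right) = - 279 \left(14 + \sqrt{7}\right) = -3906 - 279 \sqrt{7}$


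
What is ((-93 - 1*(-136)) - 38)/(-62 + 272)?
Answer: 1/42 ≈ 0.023810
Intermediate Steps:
((-93 - 1*(-136)) - 38)/(-62 + 272) = ((-93 + 136) - 38)/210 = (43 - 38)*(1/210) = 5*(1/210) = 1/42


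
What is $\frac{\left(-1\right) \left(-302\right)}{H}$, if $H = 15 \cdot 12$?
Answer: $\frac{151}{90} \approx 1.6778$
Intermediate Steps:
$H = 180$
$\frac{\left(-1\right) \left(-302\right)}{H} = \frac{\left(-1\right) \left(-302\right)}{180} = 302 \cdot \frac{1}{180} = \frac{151}{90}$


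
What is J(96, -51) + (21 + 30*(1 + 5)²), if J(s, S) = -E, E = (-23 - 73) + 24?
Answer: 1173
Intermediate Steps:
E = -72 (E = -96 + 24 = -72)
J(s, S) = 72 (J(s, S) = -1*(-72) = 72)
J(96, -51) + (21 + 30*(1 + 5)²) = 72 + (21 + 30*(1 + 5)²) = 72 + (21 + 30*6²) = 72 + (21 + 30*36) = 72 + (21 + 1080) = 72 + 1101 = 1173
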